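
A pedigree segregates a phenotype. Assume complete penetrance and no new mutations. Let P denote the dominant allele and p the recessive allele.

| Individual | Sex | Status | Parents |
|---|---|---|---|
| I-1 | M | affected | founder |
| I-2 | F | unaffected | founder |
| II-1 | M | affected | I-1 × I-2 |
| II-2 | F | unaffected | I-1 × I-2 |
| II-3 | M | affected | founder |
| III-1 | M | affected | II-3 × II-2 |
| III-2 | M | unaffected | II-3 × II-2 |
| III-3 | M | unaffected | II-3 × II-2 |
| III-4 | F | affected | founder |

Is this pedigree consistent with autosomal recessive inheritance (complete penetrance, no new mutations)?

A consistent assignment under autosomal recessive exists: I-1 pp, I-2 Pp, II-1 pp, II-2 Pp, II-3 pp, III-1 pp, III-2 Pp, III-3 Pp, III-4 pp.
In this assignment every recorded phenotype matches its genotype and every non-founder's genotype is obtainable from its parents' genotypes, so the pedigree is consistent.

Yes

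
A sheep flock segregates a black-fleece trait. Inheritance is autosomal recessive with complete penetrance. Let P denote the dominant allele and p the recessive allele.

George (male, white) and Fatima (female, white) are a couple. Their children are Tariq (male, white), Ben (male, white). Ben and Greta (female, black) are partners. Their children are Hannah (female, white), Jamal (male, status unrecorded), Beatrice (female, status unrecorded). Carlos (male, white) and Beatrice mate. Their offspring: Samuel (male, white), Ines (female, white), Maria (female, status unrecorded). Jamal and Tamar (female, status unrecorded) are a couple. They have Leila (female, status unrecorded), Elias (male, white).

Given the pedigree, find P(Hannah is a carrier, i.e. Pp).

Hannah is white so carries P and received p from Greta (pp), so Hannah is Pp, giving P(Pp) = 1.

1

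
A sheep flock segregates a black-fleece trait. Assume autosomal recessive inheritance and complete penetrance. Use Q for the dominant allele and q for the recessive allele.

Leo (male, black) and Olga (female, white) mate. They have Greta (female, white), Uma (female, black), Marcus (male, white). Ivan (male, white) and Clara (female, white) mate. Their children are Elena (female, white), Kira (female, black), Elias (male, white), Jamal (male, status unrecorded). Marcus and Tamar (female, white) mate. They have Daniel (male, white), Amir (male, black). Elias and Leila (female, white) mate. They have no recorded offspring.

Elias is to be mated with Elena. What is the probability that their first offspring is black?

Ivan is white so carries Q and passed q to Kira (qq), so Ivan is Qq.
Clara is white so carries Q and passed q to Kira (qq), so Clara is Qq.
Elias is a white offspring of Ivan (Qq) × Clara (Qq), whose cross gives 1/4 QQ : 1/2 Qq : 1/4 qq; conditioning on being white, Elias is QQ with probability 1/3, Qq with probability 2/3.
Elena is a white offspring of Ivan (Qq) × Clara (Qq), whose cross gives 1/4 QQ : 1/2 Qq : 1/4 qq; conditioning on being white, Elena is QQ with probability 1/3, Qq with probability 2/3.
Summing over parental genotype combinations, P(offspring is black) = 4/9·1/4 = 1/9.

1/9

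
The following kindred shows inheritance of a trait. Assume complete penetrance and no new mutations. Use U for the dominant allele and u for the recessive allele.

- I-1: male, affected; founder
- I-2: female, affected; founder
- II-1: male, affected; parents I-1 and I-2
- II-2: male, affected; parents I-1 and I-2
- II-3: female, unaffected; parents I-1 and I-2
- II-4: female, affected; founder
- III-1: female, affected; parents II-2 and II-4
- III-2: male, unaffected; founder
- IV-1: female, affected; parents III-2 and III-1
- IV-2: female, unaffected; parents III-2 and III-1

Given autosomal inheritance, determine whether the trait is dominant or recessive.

I-1 and I-2 are both affected yet have an unaffected child II-3. Under a recessive model two affected parents are homozygous and every child would be affected, so the trait cannot be recessive.

dominant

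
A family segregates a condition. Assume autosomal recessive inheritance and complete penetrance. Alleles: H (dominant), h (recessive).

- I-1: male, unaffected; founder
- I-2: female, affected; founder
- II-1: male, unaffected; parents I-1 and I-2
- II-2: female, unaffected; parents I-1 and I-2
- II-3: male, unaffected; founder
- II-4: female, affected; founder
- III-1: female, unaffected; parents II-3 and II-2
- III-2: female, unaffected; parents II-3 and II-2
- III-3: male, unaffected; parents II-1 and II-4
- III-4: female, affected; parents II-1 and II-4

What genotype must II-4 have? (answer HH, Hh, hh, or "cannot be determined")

hh

II-4 is affected, so II-4 is hh.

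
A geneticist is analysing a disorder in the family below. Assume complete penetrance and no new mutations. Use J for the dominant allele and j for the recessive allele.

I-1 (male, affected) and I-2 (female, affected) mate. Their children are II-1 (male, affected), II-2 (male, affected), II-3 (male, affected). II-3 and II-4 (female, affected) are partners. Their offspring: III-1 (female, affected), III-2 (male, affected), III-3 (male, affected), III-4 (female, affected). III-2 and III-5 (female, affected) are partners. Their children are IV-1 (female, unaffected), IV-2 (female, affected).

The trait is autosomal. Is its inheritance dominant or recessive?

dominant

III-2 and III-5 are both affected yet have an unaffected child IV-1. Under a recessive model two affected parents are homozygous and every child would be affected, so the trait cannot be recessive.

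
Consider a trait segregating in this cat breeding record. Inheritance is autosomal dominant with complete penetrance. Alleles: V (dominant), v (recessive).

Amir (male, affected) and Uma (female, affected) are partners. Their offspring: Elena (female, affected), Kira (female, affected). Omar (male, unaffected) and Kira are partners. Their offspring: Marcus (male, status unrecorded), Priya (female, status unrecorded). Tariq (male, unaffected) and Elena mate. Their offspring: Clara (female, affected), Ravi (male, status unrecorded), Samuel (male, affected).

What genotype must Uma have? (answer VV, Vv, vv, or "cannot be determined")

Uma's phenotype allows VV or Vv, and no parent or child forces a single allele at both positions; consistent genotype assignments exist with Uma as VV or Vv.

cannot be determined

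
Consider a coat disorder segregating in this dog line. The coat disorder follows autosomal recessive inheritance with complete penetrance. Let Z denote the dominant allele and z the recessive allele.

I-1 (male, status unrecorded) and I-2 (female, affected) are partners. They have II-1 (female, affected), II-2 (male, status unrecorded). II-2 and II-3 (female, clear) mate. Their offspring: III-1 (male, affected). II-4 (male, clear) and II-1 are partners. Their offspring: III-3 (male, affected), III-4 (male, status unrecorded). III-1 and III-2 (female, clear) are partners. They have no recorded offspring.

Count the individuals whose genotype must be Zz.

2

Obligate heterozygotes: II-3 is clear so carries Z and passed z to III-1 (zz), so II-3 is Zz; II-4 is clear so carries Z and passed z to III-3 (zz), so II-4 is Zz.
Every other individual is either homozygous by phenotype or has at least one consistent homozygous assignment, so the count is 2.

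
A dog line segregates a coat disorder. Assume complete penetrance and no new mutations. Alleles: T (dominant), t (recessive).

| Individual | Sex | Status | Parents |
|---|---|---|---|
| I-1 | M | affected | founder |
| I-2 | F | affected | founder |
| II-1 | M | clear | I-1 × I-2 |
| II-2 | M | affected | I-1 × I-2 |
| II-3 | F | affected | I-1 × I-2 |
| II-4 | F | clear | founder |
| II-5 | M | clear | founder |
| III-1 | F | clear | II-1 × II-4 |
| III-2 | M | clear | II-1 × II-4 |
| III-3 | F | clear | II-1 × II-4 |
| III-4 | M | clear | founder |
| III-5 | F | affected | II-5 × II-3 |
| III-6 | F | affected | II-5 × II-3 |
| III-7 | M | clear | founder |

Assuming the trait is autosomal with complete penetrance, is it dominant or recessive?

I-1 and I-2 are both affected yet have a clear child II-1. Under a recessive model two affected parents are homozygous and every child would be affected, so the trait cannot be recessive.

dominant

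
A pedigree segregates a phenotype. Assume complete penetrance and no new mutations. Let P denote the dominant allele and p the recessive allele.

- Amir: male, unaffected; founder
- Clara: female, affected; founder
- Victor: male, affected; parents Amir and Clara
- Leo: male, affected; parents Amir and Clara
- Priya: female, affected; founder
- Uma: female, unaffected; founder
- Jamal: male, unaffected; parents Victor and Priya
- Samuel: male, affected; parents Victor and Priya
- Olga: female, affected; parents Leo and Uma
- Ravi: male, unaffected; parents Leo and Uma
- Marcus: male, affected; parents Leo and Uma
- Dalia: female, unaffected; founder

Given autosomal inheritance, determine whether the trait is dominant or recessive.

Victor and Priya are both affected yet have an unaffected child Jamal. Under a recessive model two affected parents are homozygous and every child would be affected, so the trait cannot be recessive.

dominant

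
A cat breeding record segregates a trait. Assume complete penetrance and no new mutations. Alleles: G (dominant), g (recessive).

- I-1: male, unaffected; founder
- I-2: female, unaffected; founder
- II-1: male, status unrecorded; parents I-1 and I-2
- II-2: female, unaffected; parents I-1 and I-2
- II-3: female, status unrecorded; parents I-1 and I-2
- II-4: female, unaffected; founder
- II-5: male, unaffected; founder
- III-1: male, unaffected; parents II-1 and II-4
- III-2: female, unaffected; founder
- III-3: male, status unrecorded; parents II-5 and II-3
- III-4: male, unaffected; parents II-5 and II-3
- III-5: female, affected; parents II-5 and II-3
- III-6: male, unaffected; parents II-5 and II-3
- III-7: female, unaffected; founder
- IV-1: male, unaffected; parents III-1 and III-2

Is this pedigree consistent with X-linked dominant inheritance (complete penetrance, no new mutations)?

No assignment of genotypes under X-linked dominant satisfies every parent–offspring relationship, so the pedigree is inconsistent.

No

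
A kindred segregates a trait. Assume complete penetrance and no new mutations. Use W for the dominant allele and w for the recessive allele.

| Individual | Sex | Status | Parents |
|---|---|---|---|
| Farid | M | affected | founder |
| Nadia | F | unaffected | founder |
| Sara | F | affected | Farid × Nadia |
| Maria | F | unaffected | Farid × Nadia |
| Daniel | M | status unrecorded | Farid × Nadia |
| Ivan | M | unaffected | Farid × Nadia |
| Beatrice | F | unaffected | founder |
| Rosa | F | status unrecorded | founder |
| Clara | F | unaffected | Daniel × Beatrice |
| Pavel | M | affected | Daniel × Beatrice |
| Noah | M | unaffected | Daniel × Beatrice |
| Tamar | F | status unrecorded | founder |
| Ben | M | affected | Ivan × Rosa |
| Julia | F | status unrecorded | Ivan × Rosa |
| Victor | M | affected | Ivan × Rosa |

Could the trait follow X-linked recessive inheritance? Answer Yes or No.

Yes

A consistent assignment under X-linked recessive exists: Farid X^w Y, Nadia X^W X^w, Sara X^w X^w, Maria X^W X^w, Daniel X^W Y, Ivan X^W Y, Beatrice X^W X^w, Rosa X^W X^w, Clara X^W X^W, Pavel X^w Y, Noah X^W Y, Tamar X^W X^W, Ben X^w Y, Julia X^W X^W, Victor X^w Y.
In this assignment every recorded phenotype matches its genotype and every non-founder's genotype is obtainable from its parents' genotypes, so the pedigree is consistent.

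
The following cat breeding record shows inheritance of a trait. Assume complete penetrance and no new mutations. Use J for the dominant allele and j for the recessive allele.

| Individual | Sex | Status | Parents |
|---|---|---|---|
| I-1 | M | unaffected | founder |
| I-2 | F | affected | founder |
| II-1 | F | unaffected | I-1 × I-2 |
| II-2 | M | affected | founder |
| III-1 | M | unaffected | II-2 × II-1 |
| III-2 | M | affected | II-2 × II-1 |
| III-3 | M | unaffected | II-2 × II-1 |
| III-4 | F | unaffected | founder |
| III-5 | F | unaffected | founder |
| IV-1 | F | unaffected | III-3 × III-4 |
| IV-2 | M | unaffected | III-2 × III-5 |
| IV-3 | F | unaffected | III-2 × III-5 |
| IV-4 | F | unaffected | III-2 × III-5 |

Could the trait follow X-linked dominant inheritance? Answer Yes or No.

No

Under X-linked dominant, III-2 (affected, male) cannot arise from II-2 (affected) × II-1 (unaffected).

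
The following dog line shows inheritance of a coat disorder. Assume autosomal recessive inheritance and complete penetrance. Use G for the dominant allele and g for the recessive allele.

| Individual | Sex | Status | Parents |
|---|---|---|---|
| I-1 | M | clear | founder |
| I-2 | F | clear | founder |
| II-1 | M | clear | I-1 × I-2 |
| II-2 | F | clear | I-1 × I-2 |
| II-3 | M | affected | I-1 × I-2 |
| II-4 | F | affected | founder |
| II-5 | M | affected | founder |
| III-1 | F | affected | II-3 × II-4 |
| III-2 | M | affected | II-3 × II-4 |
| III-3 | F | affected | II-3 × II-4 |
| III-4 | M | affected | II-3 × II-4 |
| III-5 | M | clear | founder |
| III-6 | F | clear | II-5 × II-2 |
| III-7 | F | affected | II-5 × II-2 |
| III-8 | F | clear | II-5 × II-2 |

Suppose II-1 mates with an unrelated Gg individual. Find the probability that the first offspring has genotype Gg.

I-1 is clear so carries G and passed g to II-3 (gg), so I-1 is Gg.
I-2 is clear so carries G and passed g to II-3 (gg), so I-2 is Gg.
II-1 is a clear offspring of I-1 (Gg) × I-2 (Gg), whose cross gives 1/4 GG : 1/2 Gg : 1/4 gg; conditioning on being clear, II-1 is GG with probability 1/3, Gg with probability 2/3.
Summing over parental genotype combinations, P(offspring has genotype Gg) = 1/3·1/2 + 2/3·1/2 = 1/2.

1/2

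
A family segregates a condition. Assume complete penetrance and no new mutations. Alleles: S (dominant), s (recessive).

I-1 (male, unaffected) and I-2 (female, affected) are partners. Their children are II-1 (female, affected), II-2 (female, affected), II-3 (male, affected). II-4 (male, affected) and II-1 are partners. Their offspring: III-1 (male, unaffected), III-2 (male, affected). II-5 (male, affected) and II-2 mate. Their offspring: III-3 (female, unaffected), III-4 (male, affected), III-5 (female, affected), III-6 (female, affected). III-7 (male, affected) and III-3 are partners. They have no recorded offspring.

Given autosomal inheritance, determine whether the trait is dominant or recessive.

dominant

II-4 and II-1 are both affected yet have an unaffected child III-1. Under a recessive model two affected parents are homozygous and every child would be affected, so the trait cannot be recessive.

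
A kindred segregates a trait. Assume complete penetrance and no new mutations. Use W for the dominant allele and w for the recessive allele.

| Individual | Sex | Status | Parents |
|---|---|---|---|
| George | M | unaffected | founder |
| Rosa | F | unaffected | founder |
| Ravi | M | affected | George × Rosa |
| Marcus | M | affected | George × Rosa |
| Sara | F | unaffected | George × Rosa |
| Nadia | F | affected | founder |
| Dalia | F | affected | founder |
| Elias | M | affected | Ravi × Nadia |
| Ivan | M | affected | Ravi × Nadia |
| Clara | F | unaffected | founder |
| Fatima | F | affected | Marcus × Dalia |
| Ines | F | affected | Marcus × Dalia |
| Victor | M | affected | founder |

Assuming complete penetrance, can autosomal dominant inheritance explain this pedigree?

Under autosomal dominant, Ravi (affected, male) cannot arise from George (unaffected) × Rosa (unaffected).

No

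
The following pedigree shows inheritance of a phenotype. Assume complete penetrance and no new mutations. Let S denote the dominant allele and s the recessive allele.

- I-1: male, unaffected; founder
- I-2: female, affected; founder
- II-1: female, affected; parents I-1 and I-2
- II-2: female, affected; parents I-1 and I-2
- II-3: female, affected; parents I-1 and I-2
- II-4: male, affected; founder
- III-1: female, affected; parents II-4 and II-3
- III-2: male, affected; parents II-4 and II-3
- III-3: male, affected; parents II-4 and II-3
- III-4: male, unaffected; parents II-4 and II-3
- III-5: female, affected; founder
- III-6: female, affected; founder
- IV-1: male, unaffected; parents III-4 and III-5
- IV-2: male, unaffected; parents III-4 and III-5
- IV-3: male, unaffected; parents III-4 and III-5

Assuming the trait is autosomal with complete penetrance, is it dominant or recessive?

II-4 and II-3 are both affected yet have an unaffected child III-4. Under a recessive model two affected parents are homozygous and every child would be affected, so the trait cannot be recessive.

dominant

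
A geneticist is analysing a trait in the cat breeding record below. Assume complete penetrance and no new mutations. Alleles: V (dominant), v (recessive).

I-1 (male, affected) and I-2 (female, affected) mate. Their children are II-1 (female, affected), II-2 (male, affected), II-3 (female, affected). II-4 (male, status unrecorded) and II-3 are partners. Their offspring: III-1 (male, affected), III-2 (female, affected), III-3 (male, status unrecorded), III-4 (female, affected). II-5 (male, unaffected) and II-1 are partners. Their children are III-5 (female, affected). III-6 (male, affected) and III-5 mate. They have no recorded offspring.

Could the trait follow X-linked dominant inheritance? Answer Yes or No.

A consistent assignment under X-linked dominant exists: I-1 X^V Y, I-2 X^V X^V, II-1 X^V X^V, II-2 X^V Y, II-3 X^V X^V, II-4 X^V Y, II-5 X^v Y, III-1 X^V Y, III-2 X^V X^V, III-3 X^V Y, III-4 X^V X^V, III-5 X^V X^v, III-6 X^V Y.
In this assignment every recorded phenotype matches its genotype and every non-founder's genotype is obtainable from its parents' genotypes, so the pedigree is consistent.

Yes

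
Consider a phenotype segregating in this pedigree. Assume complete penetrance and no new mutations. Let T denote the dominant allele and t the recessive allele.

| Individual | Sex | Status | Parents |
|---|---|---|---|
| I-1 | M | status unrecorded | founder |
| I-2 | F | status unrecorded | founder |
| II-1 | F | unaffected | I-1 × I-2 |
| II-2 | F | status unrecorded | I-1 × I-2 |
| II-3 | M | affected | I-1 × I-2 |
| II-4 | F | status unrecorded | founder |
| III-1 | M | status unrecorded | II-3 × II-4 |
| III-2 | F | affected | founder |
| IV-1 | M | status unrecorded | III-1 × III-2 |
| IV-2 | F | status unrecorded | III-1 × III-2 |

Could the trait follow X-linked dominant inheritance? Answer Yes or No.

Yes

A consistent assignment under X-linked dominant exists: I-1 X^t Y, I-2 X^T X^t, II-1 X^t X^t, II-2 X^T X^t, II-3 X^T Y, II-4 X^T X^T, III-1 X^T Y, III-2 X^T X^T, IV-1 X^T Y, IV-2 X^T X^T.
In this assignment every recorded phenotype matches its genotype and every non-founder's genotype is obtainable from its parents' genotypes, so the pedigree is consistent.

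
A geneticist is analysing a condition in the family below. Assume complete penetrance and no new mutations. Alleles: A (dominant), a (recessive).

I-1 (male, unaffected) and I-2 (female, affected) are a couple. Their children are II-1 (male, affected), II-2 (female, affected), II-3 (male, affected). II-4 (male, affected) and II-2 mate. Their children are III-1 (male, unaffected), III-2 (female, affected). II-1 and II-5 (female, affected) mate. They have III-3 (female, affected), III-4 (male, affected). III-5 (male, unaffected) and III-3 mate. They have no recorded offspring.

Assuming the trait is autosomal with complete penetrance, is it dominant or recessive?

dominant

II-4 and II-2 are both affected yet have an unaffected child III-1. Under a recessive model two affected parents are homozygous and every child would be affected, so the trait cannot be recessive.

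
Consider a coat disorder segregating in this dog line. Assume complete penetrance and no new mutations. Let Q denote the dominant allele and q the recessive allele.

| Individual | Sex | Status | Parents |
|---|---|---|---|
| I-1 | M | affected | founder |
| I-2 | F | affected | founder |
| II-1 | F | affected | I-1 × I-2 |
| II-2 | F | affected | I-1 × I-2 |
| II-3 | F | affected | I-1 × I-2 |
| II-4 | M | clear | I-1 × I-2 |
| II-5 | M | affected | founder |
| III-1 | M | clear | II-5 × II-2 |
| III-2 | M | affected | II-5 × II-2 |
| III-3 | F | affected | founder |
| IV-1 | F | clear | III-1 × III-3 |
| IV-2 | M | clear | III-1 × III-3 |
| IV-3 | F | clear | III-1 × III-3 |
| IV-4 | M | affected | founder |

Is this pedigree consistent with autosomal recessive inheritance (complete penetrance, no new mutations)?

Under autosomal recessive, II-4 (clear, male) cannot arise from I-1 (affected) × I-2 (affected).

No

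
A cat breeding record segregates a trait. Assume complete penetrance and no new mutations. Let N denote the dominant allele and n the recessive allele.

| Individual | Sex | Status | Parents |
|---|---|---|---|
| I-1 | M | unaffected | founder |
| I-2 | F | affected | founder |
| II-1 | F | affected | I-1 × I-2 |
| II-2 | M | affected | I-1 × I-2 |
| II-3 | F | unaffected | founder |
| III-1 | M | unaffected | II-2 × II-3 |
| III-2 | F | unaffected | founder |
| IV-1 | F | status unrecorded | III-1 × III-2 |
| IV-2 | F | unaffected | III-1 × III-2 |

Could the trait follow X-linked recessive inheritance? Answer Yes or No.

Under X-linked recessive, II-1 (affected, female) cannot arise from I-1 (unaffected) × I-2 (affected).

No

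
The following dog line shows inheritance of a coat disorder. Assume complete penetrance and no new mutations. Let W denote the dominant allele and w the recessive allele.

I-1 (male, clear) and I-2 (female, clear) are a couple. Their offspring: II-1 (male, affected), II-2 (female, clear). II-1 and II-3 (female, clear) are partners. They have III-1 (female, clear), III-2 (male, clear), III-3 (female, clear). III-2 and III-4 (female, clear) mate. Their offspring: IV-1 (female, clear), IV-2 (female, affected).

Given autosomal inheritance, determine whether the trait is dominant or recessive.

I-1 and I-2 are both clear yet have an affected child II-1. Under dominance, an affected child requires at least one affected parent, so the trait cannot be dominant.

recessive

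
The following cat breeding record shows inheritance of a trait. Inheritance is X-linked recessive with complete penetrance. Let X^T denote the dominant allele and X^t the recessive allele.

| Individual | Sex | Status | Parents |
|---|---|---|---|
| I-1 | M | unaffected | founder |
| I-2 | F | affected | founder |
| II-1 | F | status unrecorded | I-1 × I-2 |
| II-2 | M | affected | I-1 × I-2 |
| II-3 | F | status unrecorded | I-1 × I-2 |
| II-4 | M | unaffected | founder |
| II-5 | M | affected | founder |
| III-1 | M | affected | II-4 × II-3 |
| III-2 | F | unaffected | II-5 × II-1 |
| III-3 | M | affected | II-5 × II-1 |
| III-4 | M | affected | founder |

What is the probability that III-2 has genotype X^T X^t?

1

III-2 is unaffected so carries T and received t from II-5 (X^t Y), so III-2 is X^T X^t, giving P(X^T X^t) = 1.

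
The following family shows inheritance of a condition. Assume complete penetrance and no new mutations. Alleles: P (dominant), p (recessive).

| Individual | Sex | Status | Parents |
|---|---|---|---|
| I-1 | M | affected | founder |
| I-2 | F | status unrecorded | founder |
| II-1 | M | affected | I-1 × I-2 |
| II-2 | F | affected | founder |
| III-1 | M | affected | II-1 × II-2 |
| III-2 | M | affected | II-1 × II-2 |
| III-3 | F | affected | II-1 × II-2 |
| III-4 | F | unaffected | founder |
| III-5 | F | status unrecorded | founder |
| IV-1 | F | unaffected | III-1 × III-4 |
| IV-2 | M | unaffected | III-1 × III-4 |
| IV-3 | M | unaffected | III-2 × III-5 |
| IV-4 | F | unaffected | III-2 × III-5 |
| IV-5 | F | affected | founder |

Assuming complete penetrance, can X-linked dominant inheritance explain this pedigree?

Under X-linked dominant, IV-1 (unaffected, female) cannot arise from III-1 (affected) × III-4 (unaffected).

No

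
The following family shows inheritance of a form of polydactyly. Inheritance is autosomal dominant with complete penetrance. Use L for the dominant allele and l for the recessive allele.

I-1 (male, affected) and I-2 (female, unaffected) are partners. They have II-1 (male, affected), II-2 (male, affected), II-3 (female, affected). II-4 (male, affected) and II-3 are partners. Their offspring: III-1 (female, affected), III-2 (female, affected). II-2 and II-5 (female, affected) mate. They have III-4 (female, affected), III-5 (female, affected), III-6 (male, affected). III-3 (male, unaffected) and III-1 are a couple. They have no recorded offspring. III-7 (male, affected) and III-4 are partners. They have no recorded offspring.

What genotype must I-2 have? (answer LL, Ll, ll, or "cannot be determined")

I-2 is unaffected, so I-2 is ll.

ll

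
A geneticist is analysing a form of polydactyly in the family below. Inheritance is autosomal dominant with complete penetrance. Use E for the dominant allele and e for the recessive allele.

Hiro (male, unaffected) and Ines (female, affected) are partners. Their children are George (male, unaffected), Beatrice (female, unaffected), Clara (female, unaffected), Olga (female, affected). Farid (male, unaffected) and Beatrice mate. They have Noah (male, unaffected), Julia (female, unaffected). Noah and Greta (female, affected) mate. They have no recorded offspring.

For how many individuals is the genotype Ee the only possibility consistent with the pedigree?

2

Obligate heterozygotes: Ines is affected so carries E and passed e to George (ee), so Ines is Ee; Olga is affected so carries E and received e from Hiro (ee), so Olga is Ee.
Every other individual is either homozygous by phenotype or has at least one consistent homozygous assignment, so the count is 2.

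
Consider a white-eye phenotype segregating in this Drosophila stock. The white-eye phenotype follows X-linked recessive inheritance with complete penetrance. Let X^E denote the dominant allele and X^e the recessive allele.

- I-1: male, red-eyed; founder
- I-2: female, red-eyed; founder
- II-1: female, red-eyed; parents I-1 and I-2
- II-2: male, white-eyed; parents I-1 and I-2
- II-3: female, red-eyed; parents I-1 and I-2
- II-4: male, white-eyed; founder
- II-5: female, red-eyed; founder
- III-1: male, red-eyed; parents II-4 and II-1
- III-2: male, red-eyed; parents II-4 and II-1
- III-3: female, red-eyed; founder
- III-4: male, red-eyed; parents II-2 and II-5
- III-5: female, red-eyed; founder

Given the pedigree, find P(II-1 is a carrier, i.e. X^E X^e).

1/5

I-1 is red-eyed, so I-1 is X^E Y.
I-2 is red-eyed so carries E and passed e to II-2 (X^e Y), so I-2 is X^E X^e.
Their cross gives offspring ratios 1/2 X^E X^E : 1/2 X^E X^e. Conditioning on II-1 being red-eyed, P(X^E X^e) = 1/2 / 1 = 1/2 before taking II-1's own offspring into account.
II-4 is white-eyed, so II-4 is X^e Y.
Now use II-1's offspring. Probability of each recorded status — red-eyed son III-1: 1/2 if II-1 is X^E X^e, 1 if X^E X^E; red-eyed son III-2: 1/2 if II-1 is X^E X^e, 1 if X^E X^E.
Bayes: P(X^E X^e) = 1/2·1/4 / (1/2·1/4 + 1/2·1) = 1/5.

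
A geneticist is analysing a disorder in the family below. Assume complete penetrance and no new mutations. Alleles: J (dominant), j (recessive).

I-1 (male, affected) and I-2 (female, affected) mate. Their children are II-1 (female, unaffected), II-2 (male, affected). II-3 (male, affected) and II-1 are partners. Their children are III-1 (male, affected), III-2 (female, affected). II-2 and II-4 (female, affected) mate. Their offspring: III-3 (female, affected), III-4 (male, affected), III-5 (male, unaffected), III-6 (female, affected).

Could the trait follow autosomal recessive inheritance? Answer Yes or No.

Under autosomal recessive, II-1 (unaffected, female) cannot arise from I-1 (affected) × I-2 (affected).

No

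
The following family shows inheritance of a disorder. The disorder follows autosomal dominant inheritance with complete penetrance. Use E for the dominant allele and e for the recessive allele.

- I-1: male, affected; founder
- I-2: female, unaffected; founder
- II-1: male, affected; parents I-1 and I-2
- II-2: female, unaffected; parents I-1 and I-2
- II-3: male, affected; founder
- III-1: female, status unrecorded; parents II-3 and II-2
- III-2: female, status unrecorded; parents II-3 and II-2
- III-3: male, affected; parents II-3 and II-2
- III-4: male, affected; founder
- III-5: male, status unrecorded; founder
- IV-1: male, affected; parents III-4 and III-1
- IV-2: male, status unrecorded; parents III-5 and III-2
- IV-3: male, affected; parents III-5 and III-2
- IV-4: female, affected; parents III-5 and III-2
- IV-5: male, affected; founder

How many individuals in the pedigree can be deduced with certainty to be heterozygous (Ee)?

3

Obligate heterozygotes: I-1 is affected so carries E and passed e to II-2 (ee), so I-1 is Ee; II-1 is affected so carries E and received e from I-2 (ee), so II-1 is Ee; III-3 is affected so carries E and received e from II-2 (ee), so III-3 is Ee.
Every other individual is either homozygous by phenotype or has at least one consistent homozygous assignment, so the count is 3.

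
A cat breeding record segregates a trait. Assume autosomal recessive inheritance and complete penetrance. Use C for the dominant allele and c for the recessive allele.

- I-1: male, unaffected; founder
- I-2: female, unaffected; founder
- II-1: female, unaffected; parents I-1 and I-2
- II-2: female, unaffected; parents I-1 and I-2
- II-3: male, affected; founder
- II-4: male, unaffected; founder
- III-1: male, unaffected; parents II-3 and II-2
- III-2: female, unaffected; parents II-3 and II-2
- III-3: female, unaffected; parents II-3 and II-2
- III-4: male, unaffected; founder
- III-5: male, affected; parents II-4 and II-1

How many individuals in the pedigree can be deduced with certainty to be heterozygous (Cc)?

Obligate heterozygotes: II-1 is unaffected so carries C and passed c to III-5 (cc), so II-1 is Cc; II-4 is unaffected so carries C and passed c to III-5 (cc), so II-4 is Cc; III-1 is unaffected so carries C and received c from II-3 (cc), so III-1 is Cc; III-2 is unaffected so carries C and received c from II-3 (cc), so III-2 is Cc; III-3 is unaffected so carries C and received c from II-3 (cc), so III-3 is Cc.
Every other individual is either homozygous by phenotype or has at least one consistent homozygous assignment, so the count is 5.

5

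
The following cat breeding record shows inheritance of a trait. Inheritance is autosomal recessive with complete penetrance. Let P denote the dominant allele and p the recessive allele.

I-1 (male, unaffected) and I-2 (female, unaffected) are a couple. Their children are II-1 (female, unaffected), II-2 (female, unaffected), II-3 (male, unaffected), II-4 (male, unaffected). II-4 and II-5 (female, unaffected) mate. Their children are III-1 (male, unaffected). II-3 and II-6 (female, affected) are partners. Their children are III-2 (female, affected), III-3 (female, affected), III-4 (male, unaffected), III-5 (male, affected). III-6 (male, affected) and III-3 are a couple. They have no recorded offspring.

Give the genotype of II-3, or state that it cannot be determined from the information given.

Pp

From phenotype alone, II-3 is PP or Pp.
II-3 is unaffected so carries P and passed p to III-2 (pp), so II-3 is Pp.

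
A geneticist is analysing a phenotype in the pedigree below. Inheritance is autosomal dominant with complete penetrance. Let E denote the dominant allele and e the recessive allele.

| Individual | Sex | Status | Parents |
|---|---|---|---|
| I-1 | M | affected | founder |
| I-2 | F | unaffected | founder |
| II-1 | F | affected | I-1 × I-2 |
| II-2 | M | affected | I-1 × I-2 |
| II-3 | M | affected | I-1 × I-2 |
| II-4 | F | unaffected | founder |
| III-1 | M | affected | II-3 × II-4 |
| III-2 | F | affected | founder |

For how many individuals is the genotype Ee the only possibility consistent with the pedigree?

4

Obligate heterozygotes: II-1 is affected so carries E and received e from I-2 (ee), so II-1 is Ee; II-2 is affected so carries E and received e from I-2 (ee), so II-2 is Ee; II-3 is affected so carries E and received e from I-2 (ee), so II-3 is Ee; III-1 is affected so carries E and received e from II-4 (ee), so III-1 is Ee.
Every other individual is either homozygous by phenotype or has at least one consistent homozygous assignment, so the count is 4.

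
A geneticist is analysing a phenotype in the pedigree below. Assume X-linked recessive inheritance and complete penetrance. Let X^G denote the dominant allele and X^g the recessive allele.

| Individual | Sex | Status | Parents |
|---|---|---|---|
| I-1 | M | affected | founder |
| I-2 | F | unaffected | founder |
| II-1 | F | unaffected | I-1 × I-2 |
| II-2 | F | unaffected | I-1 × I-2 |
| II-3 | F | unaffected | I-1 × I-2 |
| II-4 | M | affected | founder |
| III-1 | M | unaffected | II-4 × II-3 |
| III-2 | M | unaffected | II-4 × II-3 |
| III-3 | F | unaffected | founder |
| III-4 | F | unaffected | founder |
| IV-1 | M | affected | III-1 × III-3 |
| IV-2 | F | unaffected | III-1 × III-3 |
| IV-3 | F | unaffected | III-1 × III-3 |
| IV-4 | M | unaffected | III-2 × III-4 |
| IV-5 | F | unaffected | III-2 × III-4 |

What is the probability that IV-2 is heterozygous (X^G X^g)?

III-1 is unaffected, so III-1 is X^G Y.
III-3 is unaffected so carries G and passed g to IV-1 (X^g Y), so III-3 is X^G X^g.
Their cross gives offspring ratios 1/2 X^G X^G : 1/2 X^G X^g. Conditioning on IV-2 being unaffected, P(X^G X^g) = 1/2 / 1 = 1/2.

1/2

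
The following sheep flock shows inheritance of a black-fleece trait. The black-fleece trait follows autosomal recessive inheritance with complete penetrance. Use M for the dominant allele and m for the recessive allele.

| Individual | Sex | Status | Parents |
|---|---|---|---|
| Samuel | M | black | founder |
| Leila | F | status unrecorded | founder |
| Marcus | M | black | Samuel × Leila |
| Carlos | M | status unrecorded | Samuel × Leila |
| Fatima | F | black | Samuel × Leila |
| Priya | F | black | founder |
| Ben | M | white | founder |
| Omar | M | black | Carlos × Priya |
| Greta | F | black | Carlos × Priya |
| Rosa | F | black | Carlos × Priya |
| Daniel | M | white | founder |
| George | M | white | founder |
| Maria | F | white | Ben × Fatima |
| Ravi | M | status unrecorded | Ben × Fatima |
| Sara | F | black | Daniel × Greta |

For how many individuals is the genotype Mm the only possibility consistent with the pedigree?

2

Obligate heterozygotes: Daniel is white so carries M and passed m to Sara (mm), so Daniel is Mm; Maria is white so carries M and received m from Fatima (mm), so Maria is Mm.
Every other individual is either homozygous by phenotype or has at least one consistent homozygous assignment, so the count is 2.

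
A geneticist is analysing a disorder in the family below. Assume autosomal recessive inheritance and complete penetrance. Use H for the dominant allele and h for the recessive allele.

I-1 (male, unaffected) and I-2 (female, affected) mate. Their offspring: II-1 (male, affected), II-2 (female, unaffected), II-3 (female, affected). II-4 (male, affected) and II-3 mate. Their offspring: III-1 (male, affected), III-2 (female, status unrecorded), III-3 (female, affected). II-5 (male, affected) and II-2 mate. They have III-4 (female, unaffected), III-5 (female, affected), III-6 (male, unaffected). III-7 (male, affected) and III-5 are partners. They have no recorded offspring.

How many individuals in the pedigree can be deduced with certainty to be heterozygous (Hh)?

4

Obligate heterozygotes: I-1 is unaffected so carries H and passed h to II-1 (hh), so I-1 is Hh; II-2 is unaffected so carries H and received h from I-2 (hh), so II-2 is Hh; III-4 is unaffected so carries H and received h from II-5 (hh), so III-4 is Hh; III-6 is unaffected so carries H and received h from II-5 (hh), so III-6 is Hh.
Every other individual is either homozygous by phenotype or has at least one consistent homozygous assignment, so the count is 4.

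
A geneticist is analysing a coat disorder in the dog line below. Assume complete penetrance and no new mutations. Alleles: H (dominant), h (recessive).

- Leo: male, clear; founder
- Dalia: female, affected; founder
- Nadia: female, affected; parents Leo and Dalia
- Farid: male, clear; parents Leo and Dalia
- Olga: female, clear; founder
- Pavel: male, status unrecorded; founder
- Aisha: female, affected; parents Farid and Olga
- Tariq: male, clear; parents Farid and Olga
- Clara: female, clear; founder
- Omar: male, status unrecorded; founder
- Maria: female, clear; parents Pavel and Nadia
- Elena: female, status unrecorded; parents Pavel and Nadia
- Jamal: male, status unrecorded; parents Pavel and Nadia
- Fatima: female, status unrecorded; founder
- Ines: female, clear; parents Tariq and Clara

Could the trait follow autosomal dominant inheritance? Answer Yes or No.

Under autosomal dominant, Aisha (affected, female) cannot arise from Farid (clear) × Olga (clear).

No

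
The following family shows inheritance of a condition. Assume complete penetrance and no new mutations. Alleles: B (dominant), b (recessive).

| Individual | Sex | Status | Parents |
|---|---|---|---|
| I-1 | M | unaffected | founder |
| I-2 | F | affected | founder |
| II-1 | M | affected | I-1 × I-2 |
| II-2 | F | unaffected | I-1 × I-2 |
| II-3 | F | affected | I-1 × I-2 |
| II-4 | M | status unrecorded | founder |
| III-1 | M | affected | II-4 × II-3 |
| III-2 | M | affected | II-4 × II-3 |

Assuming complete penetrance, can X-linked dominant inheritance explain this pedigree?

A consistent assignment under X-linked dominant exists: I-1 X^b Y, I-2 X^B X^b, II-1 X^B Y, II-2 X^b X^b, II-3 X^B X^b, II-4 X^B Y, III-1 X^B Y, III-2 X^B Y.
In this assignment every recorded phenotype matches its genotype and every non-founder's genotype is obtainable from its parents' genotypes, so the pedigree is consistent.

Yes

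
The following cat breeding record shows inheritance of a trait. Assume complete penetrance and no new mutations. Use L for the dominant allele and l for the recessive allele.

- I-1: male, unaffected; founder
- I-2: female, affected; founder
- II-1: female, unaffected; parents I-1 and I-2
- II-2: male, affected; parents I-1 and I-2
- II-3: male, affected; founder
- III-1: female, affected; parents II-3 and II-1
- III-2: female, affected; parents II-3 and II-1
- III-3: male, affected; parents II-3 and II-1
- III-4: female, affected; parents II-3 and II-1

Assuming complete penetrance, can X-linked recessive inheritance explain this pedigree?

A consistent assignment under X-linked recessive exists: I-1 X^L Y, I-2 X^l X^l, II-1 X^L X^l, II-2 X^l Y, II-3 X^l Y, III-1 X^l X^l, III-2 X^l X^l, III-3 X^l Y, III-4 X^l X^l.
In this assignment every recorded phenotype matches its genotype and every non-founder's genotype is obtainable from its parents' genotypes, so the pedigree is consistent.

Yes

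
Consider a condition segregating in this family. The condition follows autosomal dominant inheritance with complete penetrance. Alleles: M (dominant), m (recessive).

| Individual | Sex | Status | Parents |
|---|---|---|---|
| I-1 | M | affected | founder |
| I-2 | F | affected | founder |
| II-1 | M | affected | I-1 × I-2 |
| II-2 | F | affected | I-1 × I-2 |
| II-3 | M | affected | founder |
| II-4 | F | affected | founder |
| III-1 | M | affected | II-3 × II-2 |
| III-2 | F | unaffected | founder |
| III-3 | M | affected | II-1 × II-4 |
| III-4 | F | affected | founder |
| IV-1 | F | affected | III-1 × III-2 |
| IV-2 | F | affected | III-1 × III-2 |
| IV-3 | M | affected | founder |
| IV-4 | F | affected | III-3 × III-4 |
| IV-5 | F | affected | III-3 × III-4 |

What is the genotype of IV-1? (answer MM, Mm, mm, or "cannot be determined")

Mm

From phenotype alone, IV-1 is MM or Mm.
IV-1 is affected so carries M and received m from III-2 (mm), so IV-1 is Mm.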